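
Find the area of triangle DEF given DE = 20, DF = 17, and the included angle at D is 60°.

Area = (1/2) * DE * DF * sin(D)
Area = (1/2) * 20 * 17 * sin(60°)
Area = (1/2) * 20 * 17 * sqrt(3)/2
Area = 85*sqrt(3)

85*sqrt(3)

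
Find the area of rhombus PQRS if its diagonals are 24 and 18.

Area of a rhombus = (d1 * d2) / 2
Area = (24 * 18) / 2
Area = 432 / 2
Area = 216

216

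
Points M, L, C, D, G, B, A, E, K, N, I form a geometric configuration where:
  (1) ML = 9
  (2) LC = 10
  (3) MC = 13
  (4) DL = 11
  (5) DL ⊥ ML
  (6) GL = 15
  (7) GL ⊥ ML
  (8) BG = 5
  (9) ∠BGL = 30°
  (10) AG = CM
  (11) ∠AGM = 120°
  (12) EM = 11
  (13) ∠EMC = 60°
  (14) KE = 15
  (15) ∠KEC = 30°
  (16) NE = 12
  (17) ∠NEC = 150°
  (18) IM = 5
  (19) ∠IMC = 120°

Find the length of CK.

Step 1: By the law of cosines on triangle EMC: EC² = 11² + 13² − 2·11·13·cos(60°) = 147, so EC = 7·√3.
Step 2: By the law of cosines on triangle CEK: CK² = (7·√3)² + 15² − 2·7·√3·15·cos(30°) = 57, so CK = √57.

Therefore, the length of CK = √57.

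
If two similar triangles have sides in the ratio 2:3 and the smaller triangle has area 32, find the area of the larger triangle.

Area ratio = (2/3)^2 = 4/9. Area of the larger triangle = 32 * 9/4 = 72.

72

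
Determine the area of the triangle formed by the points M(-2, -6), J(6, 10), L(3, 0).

The Shoelace formula computes the area from vertex coordinates by summing cross products.
For vertices (-2,-6), (6,10), (3,0):
Signed sum = -2*10 - 6*-6 + 6*0 - 3*10 + 3*-6 - -2*0
= 16 + -30 + -18 = -32
Area = (1/2)|-32| = 16.

16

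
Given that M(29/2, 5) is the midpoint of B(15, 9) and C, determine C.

Using the midpoint formula: M = ((x1 + x2)/2, (y1 + y2)/2)
We know M = (29/2, 5) and B = (15, 9)
For x: 29/2 = (15 + x2)/2, so x2 = 2*29/2 - 15 = 14
For y: 5 = (9 + y2)/2, so y2 = 2*5 - 9 = 1
C = (14, 1)

(14, 1)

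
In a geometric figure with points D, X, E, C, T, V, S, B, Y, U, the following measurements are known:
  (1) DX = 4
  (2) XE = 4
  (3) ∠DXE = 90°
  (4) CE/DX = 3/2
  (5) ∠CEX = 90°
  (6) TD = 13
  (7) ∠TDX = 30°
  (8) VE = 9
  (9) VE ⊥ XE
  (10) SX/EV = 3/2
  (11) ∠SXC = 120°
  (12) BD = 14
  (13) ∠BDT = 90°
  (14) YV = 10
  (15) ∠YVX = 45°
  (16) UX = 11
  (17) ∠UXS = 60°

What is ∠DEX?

Step 1: By the law of cosines on triangle EXD: ED² = 4² + 4² − 2·4·4·cos(90°) = 32, so ED = 4·√2.
Step 2: By the inverse law of cosines on triangle DEX: cos(∠DEX) = ((4·√2)² + 4² − 4²) / (2·4·√2·4) = 32/45.25 = 0.7071, so ∠DEX = 45°.

Therefore, the measure of angle ∠DEX = 45°.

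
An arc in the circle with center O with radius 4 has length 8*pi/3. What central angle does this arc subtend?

Arc length L = 2πr × θ/360, so θ = 360L / (2πr).
θ = 360 × 8*pi/3 / (2π × 4)
θ = 120°
θ = 120°

120°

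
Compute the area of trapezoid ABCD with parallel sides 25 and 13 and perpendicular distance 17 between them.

Area = (25 + 13) * 17 / 2 = 646 / 2 = 323

323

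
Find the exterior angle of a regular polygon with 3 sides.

Each exterior angle of a regular n-gon is 360 / n.
For n = 3: 360 / 3 = 120 degrees.

120 degrees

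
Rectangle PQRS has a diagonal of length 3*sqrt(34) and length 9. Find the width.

Using the Pythagorean theorem: d^2 = a^2 + b^2
b^2 = d^2 - a^2
b^2 = 306 - 81
b^2 = 225
b = sqrt(225) = 15

15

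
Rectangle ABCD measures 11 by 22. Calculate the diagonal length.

A rectangle's diagonal splits it into two right triangles, with the diagonal as the hypotenuse.
By the Pythagorean theorem, d^2 = 11^2 + 22^2 = 605.
Therefore d = sqrt(605) = 11*sqrt(5).

11*sqrt(5)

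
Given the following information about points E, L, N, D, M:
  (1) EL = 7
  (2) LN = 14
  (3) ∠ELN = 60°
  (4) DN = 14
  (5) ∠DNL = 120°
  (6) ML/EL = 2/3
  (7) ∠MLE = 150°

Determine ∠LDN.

Step 1: By the law of cosines on triangle DNL: DL² = 14² + 14² − 2·14·14·cos(120°) = 588, so DL = 14·√3.
Step 2: By the inverse law of cosines on triangle LDN: cos(∠LDN) = ((14·√3)² + 14² − 14²) / (2·14·√3·14) = 588/678.96 = 0.866, so ∠LDN = 30°.

Therefore, the measure of angle ∠LDN = 30°.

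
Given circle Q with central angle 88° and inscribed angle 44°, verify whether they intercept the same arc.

By the inscribed angle theorem, if both angles subtend the same arc, the inscribed angle must be half the central angle.
Half of 88° = 44°, which equals the given inscribed angle of 44°.
Therefore, yes, they correspond to the same arc.

Yes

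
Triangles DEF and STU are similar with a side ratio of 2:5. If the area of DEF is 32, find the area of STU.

The ratio of areas of similar triangles = (side ratio)^2.
Side ratio = 2:5, so area ratio = 4:25.
Area of STU / Area of DEF = 25/4
Area of STU = 32 * 25/4 = 200

200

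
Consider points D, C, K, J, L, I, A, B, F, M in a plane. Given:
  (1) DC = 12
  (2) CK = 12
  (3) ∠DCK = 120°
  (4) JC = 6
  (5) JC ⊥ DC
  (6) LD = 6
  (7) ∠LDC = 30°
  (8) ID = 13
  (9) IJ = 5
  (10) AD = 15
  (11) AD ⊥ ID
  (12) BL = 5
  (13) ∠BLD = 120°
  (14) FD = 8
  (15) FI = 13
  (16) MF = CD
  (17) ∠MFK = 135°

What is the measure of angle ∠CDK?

Step 1: By the law of cosines on triangle DCK: DK² = 12² + 12² − 2·12·12·cos(120°) = 432, so DK = 12·√3.
Step 2: By the inverse law of cosines on triangle CDK: cos(∠CDK) = (12² + (12·√3)² − 12²) / (2·12·12·√3) = 432/498.83 = 0.866, so ∠CDK = 30°.

Therefore, the measure of angle ∠CDK = 30°.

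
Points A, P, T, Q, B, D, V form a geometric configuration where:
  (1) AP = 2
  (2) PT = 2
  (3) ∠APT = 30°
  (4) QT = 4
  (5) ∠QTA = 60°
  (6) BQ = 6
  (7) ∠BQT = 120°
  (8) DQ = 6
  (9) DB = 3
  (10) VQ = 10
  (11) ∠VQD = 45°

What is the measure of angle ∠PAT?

Step 1: By the law of cosines on triangle APT: AT² = 2² + 2² − 2·2·2·cos(30°) = 1.07, so AT ≈ 1.04.
Step 2: By the inverse law of cosines on triangle PAT: cos(∠PAT) = (2² + 1.04² − 2²) / (2·2·1.04) = 1.07/4.14 = 0.2588, so ∠PAT = 75°.

Therefore, the measure of angle ∠PAT = 75°.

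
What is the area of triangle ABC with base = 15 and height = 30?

Area = (1/2)(15)(30) = 225

225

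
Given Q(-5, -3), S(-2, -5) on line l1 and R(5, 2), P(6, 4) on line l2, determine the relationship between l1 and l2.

Slope of line 1: m1 = (-5 - -3)/(-2 - -5) = -2/3 = -2/3
Slope of line 2: m2 = (4 - 2)/(6 - 5) = 2/1 = 2
m1 != m2 and m1*m2 = -4/3 != -1. Neither.

Neither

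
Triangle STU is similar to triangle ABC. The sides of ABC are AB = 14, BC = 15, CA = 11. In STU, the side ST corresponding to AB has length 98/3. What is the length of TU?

k = 98/3/14 = 7/3. TU = 7/3 * 15 = 35.

35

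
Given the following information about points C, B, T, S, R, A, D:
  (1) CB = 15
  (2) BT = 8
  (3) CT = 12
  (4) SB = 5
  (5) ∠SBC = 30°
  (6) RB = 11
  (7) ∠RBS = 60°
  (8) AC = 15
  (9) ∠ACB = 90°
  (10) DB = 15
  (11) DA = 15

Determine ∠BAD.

Step 1: By the law of cosines on triangle ACB: AB² = 15² + 15² − 2·15·15·cos(90°) = 450, so AB = 15·√2.
Step 2: By the inverse law of cosines on triangle BAD: cos(∠BAD) = ((15·√2)² + 15² − 15²) / (2·15·√2·15) = 450/636.4 = 0.7071, so ∠BAD = 45°.

Therefore, the measure of angle ∠BAD = 45°.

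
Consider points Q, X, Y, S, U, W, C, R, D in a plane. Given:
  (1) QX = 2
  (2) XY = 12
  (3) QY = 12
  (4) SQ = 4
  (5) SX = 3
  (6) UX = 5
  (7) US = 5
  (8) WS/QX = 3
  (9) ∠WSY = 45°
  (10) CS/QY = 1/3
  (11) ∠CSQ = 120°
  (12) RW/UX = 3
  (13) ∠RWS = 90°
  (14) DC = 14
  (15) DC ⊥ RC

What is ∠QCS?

From the given relations: CS = 1/3·QY = 1/3·12 = 4.
Step 1: By the law of cosines on triangle CSQ: CQ² = 4² + 4² − 2·4·4·cos(120°) = 48, so CQ = 4·√3.
Step 2: By the inverse law of cosines on triangle QCS: cos(∠QCS) = ((4·√3)² + 4² − 4²) / (2·4·√3·4) = 48/55.43 = 0.866, so ∠QCS = 30°.

Therefore, the measure of angle ∠QCS = 30°.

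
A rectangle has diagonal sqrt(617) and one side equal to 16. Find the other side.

The diagonal of a rectangle forms a right triangle with the two sides.
Rearranging the Pythagorean theorem: missing side = sqrt(d^2 - known^2).
= sqrt(617 - 256) = sqrt(361) = 19.

19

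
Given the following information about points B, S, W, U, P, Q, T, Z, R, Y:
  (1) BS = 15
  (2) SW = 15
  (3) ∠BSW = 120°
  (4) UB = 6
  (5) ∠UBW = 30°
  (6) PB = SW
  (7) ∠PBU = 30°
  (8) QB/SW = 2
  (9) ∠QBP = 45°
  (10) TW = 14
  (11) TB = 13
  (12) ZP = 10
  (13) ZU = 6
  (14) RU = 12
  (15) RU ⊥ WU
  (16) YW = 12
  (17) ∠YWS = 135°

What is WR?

Step 1: By the law of cosines on triangle BSW: BW² = 15² + 15² − 2·15·15·cos(120°) = 675, so BW = 15·√3.
Step 2: By the law of cosines on triangle UBW: UW² = 6² + (15·√3)² − 2·6·15·√3·cos(30°) = 441, so UW = 21.
Step 3: By the law of cosines on triangle WUR: WR² = 21² + 12² − 2·21·12·cos(90°) = 585, so WR = 3·√65.

Therefore, the length of WR = 3·√65.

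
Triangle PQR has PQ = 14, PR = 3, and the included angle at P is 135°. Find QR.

By the law of cosines: QR^2 = PQ^2 + PR^2 - 2*PQ*PR*cos(P)
QR^2 = 14^2 + 3^2 - 2*14*3*cos(135°)
QR^2 = 196 + 9 - 84*(-sqrt(2)/2)
QR^2 = 42*sqrt(2) + 205
QR = sqrt(42*sqrt(2) + 205)

sqrt(42*sqrt(2) + 205)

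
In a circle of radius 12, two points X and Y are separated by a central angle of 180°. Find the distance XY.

Chord = 2(12) sin(90°) = 24

24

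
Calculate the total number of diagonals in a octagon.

Each of the 8 vertices connects to 5 non-adjacent vertices via diagonals.
Total connections = 8 × 5 = 40, but each diagonal is counted twice.
Number of diagonals = 40 / 2 = 20.

20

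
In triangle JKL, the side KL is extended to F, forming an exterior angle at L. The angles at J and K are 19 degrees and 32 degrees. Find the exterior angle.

By the exterior angle theorem, an exterior angle of a triangle equals the sum of the two remote interior angles.
Exterior angle = angle J + angle K
Exterior angle = 19 + 32 = 51 degrees

51 degrees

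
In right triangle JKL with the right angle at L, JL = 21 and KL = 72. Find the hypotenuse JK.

In a right triangle, the square of the hypotenuse equals the sum of the squares of the two legs.
The legs are 21 and 72, so the hypotenuse = sqrt(441 + 5184) = sqrt(5625) = 75.

75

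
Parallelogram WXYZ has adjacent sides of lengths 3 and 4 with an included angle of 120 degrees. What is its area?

The area of a parallelogram equals the product of two adjacent sides times the sine of the included angle.
This is because the height equals 4 * sin(120°) = 2*sqrt(3).
Area = 3 * 2*sqrt(3) = 6*sqrt(3)

6*sqrt(3)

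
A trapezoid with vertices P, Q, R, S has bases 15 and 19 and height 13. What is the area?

A trapezoid's area equals the midsegment times the height.
The midsegment is (15 + 19) / 2 = 17.
Area = 17 * 13 = 221.

221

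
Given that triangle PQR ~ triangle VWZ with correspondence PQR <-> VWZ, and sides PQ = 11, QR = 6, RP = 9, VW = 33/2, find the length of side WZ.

Similar triangles have proportional sides. Setting up the proportion:
VW / PQ = WZ / QR
33/2 / 11 = WZ / 6
WZ = 6 * 33/2 / 11 = 9.

9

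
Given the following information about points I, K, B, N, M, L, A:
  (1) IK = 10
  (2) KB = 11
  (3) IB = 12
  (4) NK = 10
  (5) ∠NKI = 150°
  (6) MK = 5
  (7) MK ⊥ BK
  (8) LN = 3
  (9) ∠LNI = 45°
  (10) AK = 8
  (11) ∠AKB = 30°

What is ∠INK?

Step 1: By the law of cosines on triangle NKI: NI² = 10² + 10² − 2·10·10·cos(150°) = 373.21, so NI ≈ 19.32.
Step 2: By the inverse law of cosines on triangle INK: cos(∠INK) = (19.32² + 10² − 10²) / (2·19.32·10) = 373.21/386.37 = 0.9659, so ∠INK = 15°.

Therefore, the measure of angle ∠INK = 15°.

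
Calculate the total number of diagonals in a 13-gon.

Each of the 13 vertices connects to 10 non-adjacent vertices via diagonals.
Total connections = 13 × 10 = 130, but each diagonal is counted twice.
Number of diagonals = 130 / 2 = 65.

65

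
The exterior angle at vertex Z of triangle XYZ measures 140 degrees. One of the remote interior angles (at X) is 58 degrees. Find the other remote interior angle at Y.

By the exterior angle theorem: exterior angle = sum of remote interior angles.
140 = 58 + angle Y
angle Y = 140 - 58 = 82 degrees

82 degrees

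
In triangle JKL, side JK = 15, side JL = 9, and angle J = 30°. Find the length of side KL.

By the law of cosines: KL^2 = JK^2 + JL^2 - 2*JK*JL*cos(J)
KL^2 = 15^2 + 9^2 - 2*15*9*cos(30°)
KL^2 = 225 + 81 - 270*(sqrt(3)/2)
KL^2 = 306 - 135*sqrt(3)
KL = 3*sqrt(34 - 15*sqrt(3))

3*sqrt(34 - 15*sqrt(3))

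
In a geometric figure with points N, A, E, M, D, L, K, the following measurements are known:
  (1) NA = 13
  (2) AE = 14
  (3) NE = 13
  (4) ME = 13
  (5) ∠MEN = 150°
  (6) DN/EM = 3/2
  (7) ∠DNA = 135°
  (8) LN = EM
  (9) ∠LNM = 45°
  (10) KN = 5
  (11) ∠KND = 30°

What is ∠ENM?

Step 1: By the law of cosines on triangle NEM: NM² = 13² + 13² − 2·13·13·cos(150°) = 630.72, so NM ≈ 25.11.
Step 2: By the inverse law of cosines on triangle ENM: cos(∠ENM) = (13² + 25.11² − 13²) / (2·13·25.11) = 630.72/652.97 = 0.9659, so ∠ENM = 15°.

Therefore, the measure of angle ∠ENM = 15°.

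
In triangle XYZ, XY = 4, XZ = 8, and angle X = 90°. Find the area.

When two sides and the included angle are known, the area formula is (1/2)ab sin(C).
The height from one side to the opposite vertex is 8 sin(90°) = 8.
Area = (1/2) * 4 * 8 = 16.

16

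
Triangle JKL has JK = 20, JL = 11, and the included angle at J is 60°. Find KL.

When two sides and the included angle are known, the law of cosines gives the third side.
c^2 = a^2 + b^2 - 2ab cos(C) generalizes the Pythagorean theorem to non-right triangles.
Here: KL^2 = 400 + 121 - 440*(1/2) = 301
KL = sqrt(301)

sqrt(301)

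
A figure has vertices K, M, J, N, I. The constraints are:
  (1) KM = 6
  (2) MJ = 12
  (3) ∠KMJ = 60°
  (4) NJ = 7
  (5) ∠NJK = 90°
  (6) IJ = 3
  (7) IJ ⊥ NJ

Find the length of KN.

Step 1: By the law of cosines on triangle JMK: JK² = 12² + 6² − 2·12·6·cos(60°) = 108, so JK = 6·√3.
Step 2: By the law of cosines on triangle KJN: KN² = (6·√3)² + 7² − 2·6·√3·7·cos(90°) = 157, so KN = √157.

Therefore, the length of KN = √157.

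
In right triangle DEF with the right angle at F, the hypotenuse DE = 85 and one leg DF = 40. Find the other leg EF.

By the Pythagorean theorem: EF^2 = DE^2 - DF^2
EF^2 = 85^2 - 40^2 = 7225 - 1600 = 5625
EF = sqrt(5625) = 75

75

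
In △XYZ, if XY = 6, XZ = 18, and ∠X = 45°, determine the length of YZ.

When two sides and the included angle are known, the law of cosines gives the third side.
c^2 = a^2 + b^2 - 2ab cos(C) generalizes the Pythagorean theorem to non-right triangles.
Here: YZ^2 = 36 + 324 - 216*(sqrt(2)/2) = 360 - 108*sqrt(2)
YZ = 6*sqrt(10 - 3*sqrt(2))

6*sqrt(10 - 3*sqrt(2))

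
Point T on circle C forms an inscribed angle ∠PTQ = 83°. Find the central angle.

The inscribed angle theorem states that a central angle is always twice any inscribed angle that subtends the same arc.
Since the inscribed angle is 83°, the central angle = 2 × 83° = 166°.

166°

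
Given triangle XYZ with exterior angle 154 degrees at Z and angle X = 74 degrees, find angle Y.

angle Y = 154 - 74 = 80 degrees (exterior angle theorem).

80 degrees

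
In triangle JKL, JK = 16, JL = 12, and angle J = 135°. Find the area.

Area = (1/2) * JK * JL * sin(J)
Area = (1/2) * 16 * 12 * sin(135°)
Area = (1/2) * 16 * 12 * sqrt(2)/2
Area = 48*sqrt(2)

48*sqrt(2)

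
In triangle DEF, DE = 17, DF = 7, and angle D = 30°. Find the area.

Area = (1/2) * DE * DF * sin(D)
Area = (1/2) * 17 * 7 * sin(30°)
Area = (1/2) * 17 * 7 * 1/2
Area = 119/4

119/4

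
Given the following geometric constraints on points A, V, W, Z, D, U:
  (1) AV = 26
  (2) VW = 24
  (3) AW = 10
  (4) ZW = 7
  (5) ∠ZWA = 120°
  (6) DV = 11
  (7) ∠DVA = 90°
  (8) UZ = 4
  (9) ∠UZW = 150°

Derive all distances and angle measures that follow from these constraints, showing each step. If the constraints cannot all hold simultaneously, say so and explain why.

The constraints are consistent.

Step 1: From AW = 10, WZ = 7, and ∠AWZ = 120°, by the law of cosines:
  AZ² = AW² + WZ² - 2·AW·WZ·cos(120°) = 100 + 49 + 70 = 219
  AZ ≈ 14.8

Step 2: From AV = 26, VD = 11, and ∠AVD = 90°, by the law of cosines:
  AD² = AV² + VD² - 2·AV·VD·cos(90°) = 676 + 121 - 0 = 797
  AD ≈ 28.23

Step 3: From WZ = 7, ZU = 4, and ∠WZU = 150°, by the law of cosines:
  WU² = WZ² + ZU² - 2·WZ·ZU·cos(150°) = 49 + 16 + 48.5 = 113.5
  WU ≈ 10.65

Step 4: From AV = 26, AW = 10, VW = 24, by the inverse law of cosines:
  cos(∠VAW) = (AV² + AW² - VW²) / (2·AV·AW)
  ∠VAW = 67.38°

Step 5: From VA = 26, VW = 24, AW = 10, by the inverse law of cosines:
  cos(∠AVW) = (VA² + VW² - AW²) / (2·VA·VW)
  ∠AVW = 22.62°

Step 6: From WA = 10, WV = 24, AV = 26, by the inverse law of cosines:
  cos(∠AWV) = (WA² + WV² - AV²) / (2·WA·WV)
  ∠AWV = 90°

Step 7: From AD = 28.23, AV = 26, DV = 11, by the inverse law of cosines:
  cos(∠DAV) = (AD² + AV² - DV²) / (2·AD·AV)
  ∠DAV = 22.93°

Step 8: From AW = 10, AZ = 14.8, WZ = 7, by the inverse law of cosines:
  cos(∠WAZ) = (AW² + AZ² - WZ²) / (2·AW·AZ)
  ∠WAZ = 24.18°

Step 9: From WU = 10.65, WZ = 7, UZ = 4, by the inverse law of cosines:
  cos(∠UWZ) = (WU² + WZ² - UZ²) / (2·WU·WZ)
  ∠UWZ = 10.82°

Step 10: From ZA = 14.8, ZW = 7, AW = 10, by the inverse law of cosines:
  cos(∠AZW) = (ZA² + ZW² - AW²) / (2·ZA·ZW)
  ∠AZW = 35.82°

Step 11: From DA = 28.23, DV = 11, AV = 26, by the inverse law of cosines:
  cos(∠ADV) = (DA² + DV² - AV²) / (2·DA·DV)
  ∠ADV = 67.07°

Step 12: From UW = 10.65, UZ = 4, WZ = 7, by the inverse law of cosines:
  cos(∠WUZ) = (UW² + UZ² - WZ²) / (2·UW·UZ)
  ∠WUZ = 19.18°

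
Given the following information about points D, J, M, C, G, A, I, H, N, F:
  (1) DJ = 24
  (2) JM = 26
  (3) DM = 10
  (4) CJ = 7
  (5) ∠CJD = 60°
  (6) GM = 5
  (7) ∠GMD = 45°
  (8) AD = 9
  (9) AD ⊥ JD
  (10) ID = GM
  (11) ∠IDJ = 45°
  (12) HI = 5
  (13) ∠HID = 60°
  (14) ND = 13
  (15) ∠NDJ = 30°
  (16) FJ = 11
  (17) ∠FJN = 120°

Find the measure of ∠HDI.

From the given relations: ID = GM = 5.
Step 1: By the law of cosines on triangle DIH: DH² = 5² + 5² − 2·5·5·cos(60°) = 25, so DH = 5.
Step 2: By the inverse law of cosines on triangle HDI: cos(∠HDI) = (5² + 5² − 5²) / (2·5·5) = 25/50 = 0.5, so ∠HDI = 60°.

Therefore, the measure of angle ∠HDI = 60°.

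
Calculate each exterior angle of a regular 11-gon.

Each exterior angle of a regular n-gon is 360 / n.
For n = 11: 360 / 11 = 360/11 degrees.

360/11 degrees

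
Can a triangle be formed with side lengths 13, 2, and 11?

Check the triangle inequality: 2 + 11 = 13 ≤ 13.
Since the sum of two sides does not exceed the third, no triangle can be formed.

No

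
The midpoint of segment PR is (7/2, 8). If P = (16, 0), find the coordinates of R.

Using the midpoint formula: M = ((x1 + x2)/2, (y1 + y2)/2)
We know M = (7/2, 8) and P = (16, 0)
For x: 7/2 = (16 + x2)/2, so x2 = 2*7/2 - 16 = -9
For y: 8 = (0 + y2)/2, so y2 = 2*8 - 0 = 16
R = (-9, 16)

(-9, 16)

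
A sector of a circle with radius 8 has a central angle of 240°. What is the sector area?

The full circle has area πr² = π(8)² = 64*pi.
The sector covers 240° out of 360°, a fraction of 2/3.
Sector area = 64*pi × 2/3 = 128*pi/3.

128*pi/3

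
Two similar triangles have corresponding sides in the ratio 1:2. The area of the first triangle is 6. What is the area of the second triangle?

For similar figures, the area ratio equals the square of the side ratio.
Side ratio (the first triangle to the second triangle) = 1:2, so area ratio = 1^2:2^2 = 1:4.
If the area of the first triangle is 6, then the area of the second triangle = 6 * (4/1) = 24.

24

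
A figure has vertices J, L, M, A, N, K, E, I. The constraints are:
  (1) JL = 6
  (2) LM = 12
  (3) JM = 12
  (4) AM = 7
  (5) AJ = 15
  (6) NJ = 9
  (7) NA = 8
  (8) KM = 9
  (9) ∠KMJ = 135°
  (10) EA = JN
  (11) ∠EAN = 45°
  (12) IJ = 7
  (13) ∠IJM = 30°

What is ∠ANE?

From the given relations: EA = JN = 9.
Step 1: By the law of cosines on triangle NAE: NE² = 8² + 9² − 2·8·9·cos(45°) = 43.18, so NE ≈ 6.57.
Step 2: By the inverse law of cosines on triangle ANE: cos(∠ANE) = (8² + 6.57² − 9²) / (2·8·6.57) = 26.18/105.13 = 0.249, so ∠ANE = 75.58°.

Therefore, the measure of angle ∠ANE = 75.58°.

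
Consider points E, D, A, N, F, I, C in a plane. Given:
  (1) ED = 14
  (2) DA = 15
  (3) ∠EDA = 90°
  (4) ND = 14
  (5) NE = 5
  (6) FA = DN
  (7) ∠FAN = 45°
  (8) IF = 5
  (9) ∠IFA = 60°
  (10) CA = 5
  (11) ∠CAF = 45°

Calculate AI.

From the given relations: FA = DN = 14.
Step 1: By the law of cosines on triangle AFI: AI² = 14² + 5² − 2·14·5·cos(60°) = 151, so AI = √151.

Therefore, the length of AI = √151.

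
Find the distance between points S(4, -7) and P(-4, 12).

d = sqrt((-8)^2 + (19)^2) = sqrt(425) = 5*sqrt(17)

5*sqrt(17)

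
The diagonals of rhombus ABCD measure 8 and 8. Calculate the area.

Area of a rhombus = (d1 * d2) / 2
Area = (8 * 8) / 2
Area = 64 / 2
Area = 32

32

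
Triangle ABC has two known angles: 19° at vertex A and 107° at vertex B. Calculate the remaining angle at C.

angle C = 180 - 19 - 107 = 54 degrees.

54 degrees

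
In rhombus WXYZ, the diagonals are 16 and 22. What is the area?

Area = (16 * 22) / 2 = 352 / 2 = 176

176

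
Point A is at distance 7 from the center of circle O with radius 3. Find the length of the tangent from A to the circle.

Let T be the point of tangency. Then OT ⊥ AT (radius ⊥ tangent).
In right triangle OTA: OA² = OT² + AT²
7² = 3² + AT²
AT² = 40, AT = 2*sqrt(10)

2*sqrt(10)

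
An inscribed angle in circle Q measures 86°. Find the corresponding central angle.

By the inscribed angle theorem, the central angle is twice the inscribed angle.
Central angle = 2 × 86° = 172°

172°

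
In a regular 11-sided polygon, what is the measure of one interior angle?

Each interior angle of a regular n-gon is (n - 2) * 180 / n.
For n = 11: (11 - 2) * 180 / 11 = 1620/11 = 1620/11 degrees.

1620/11 degrees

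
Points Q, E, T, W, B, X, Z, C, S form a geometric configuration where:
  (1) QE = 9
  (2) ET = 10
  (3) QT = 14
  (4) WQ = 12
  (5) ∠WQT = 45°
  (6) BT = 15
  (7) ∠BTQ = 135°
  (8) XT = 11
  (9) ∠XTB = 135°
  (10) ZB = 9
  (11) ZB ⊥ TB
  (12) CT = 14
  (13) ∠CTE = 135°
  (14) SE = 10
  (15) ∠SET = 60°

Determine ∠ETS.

Step 1: By the law of cosines on triangle TES: TS² = 10² + 10² − 2·10·10·cos(60°) = 100, so TS = 10.
Step 2: By the inverse law of cosines on triangle ETS: cos(∠ETS) = (10² + 10² − 10²) / (2·10·10) = 100/200 = 0.5, so ∠ETS = 60°.

Therefore, the measure of angle ∠ETS = 60°.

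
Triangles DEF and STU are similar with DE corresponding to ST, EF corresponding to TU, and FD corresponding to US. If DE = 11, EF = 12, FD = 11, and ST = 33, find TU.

k = 33/11 = 3. TU = 3 * 12 = 36.

36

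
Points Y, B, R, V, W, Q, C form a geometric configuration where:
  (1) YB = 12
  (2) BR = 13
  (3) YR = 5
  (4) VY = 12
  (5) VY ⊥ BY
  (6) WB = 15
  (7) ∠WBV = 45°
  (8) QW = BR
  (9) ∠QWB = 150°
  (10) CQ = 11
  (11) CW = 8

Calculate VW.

Step 1: By the law of cosines on triangle BYV: BV² = 12² + 12² − 2·12·12·cos(90°) = 288, so BV = 12·√2.
Step 2: By the law of cosines on triangle VBW: VW² = (12·√2)² + 15² − 2·12·√2·15·cos(45°) = 153, so VW = 3·√17.

Therefore, the length of VW = 3·√17.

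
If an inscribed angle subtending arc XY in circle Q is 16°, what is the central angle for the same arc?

By the inscribed angle theorem, the central angle is twice the inscribed angle.
Central angle = 2 × 16° = 32°

32°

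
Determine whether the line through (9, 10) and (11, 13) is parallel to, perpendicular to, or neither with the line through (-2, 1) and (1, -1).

Slope of line 1: m1 = (13 - 10)/(11 - 9) = 3/2 = 3/2
Slope of line 2: m2 = (-1 - 1)/(1 - -2) = -2/3 = -2/3
m1 * m2 = -1, so perpendicular.

Perpendicular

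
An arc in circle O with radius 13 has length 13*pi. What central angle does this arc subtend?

θ = 360 × 13*pi / (2π × 13) = 180° (rearranging arc length formula).

180°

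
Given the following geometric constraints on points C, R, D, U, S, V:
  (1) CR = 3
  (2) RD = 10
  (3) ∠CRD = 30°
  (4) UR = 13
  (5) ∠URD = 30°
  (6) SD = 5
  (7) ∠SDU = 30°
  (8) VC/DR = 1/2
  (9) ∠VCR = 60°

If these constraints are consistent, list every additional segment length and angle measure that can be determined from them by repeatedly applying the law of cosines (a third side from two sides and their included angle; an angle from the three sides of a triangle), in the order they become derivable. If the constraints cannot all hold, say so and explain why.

The constraints are consistent. Derivable facts, in order:
After 1 step:
- CD ≈ 7.55
- DU ≈ 6.62
- RV = √19
After 2 steps:
- US ≈ 3.39
- ∠CDR = 11.46°
- ∠CRV = 83.41°
- ∠CVR = 36.59°
- ∠DCR = 138.54°
- ∠DUR = 49.04°
- ∠RDU = 100.96°
After 3 steps:
- ∠DSU = 102.5°
- ∠DUS = 47.5°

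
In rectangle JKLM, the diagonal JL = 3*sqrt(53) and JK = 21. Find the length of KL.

Using the Pythagorean theorem: d^2 = a^2 + b^2
b^2 = d^2 - a^2
b^2 = 477 - 441
b^2 = 36
b = sqrt(36) = 6

6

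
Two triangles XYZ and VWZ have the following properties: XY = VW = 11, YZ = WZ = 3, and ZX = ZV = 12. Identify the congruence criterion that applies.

The given information provides:
XY = VW = 11, YZ = WZ = 3, and ZX = ZV = 12
This matches the SSS congruence theorem.
All three pairs of corresponding sides are equal (Side-Side-Side).

SSS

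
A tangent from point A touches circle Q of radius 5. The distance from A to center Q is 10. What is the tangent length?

The tangent, radius, and line from the external point to the center form a right triangle.
The right angle is where the tangent meets the radius.
By the Pythagorean theorem: tangent² + 5² = 10²
tangent² = 100 - 25 = 75
tangent = 5*sqrt(3)

5*sqrt(3)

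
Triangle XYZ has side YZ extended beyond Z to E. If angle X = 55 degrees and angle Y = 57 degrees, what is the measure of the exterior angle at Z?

By the exterior angle theorem, an exterior angle of a triangle equals the sum of the two remote interior angles.
Exterior angle = angle X + angle Y
Exterior angle = 55 + 57 = 112 degrees

112 degrees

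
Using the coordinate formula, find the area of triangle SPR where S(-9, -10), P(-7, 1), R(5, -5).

The Shoelace formula computes the area from vertex coordinates by summing cross products.
For vertices (-9,-10), (-7,1), (5,-5):
Signed sum = -9*1 - -7*-10 + -7*-5 - 5*1 + 5*-10 - -9*-5
= -79 + 30 + -95 = -144
Area = (1/2)|-144| = 72.

72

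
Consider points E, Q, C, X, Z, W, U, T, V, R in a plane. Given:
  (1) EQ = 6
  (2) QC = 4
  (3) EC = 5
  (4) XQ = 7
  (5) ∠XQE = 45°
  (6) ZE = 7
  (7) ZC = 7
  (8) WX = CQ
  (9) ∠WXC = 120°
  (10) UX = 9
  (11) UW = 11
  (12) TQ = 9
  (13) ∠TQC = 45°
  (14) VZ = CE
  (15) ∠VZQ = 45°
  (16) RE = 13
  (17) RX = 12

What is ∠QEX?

Step 1: By the law of cosines on triangle EQX: EX² = 6² + 7² − 2·6·7·cos(45°) = 25.6, so EX ≈ 5.06.
Step 2: By the inverse law of cosines on triangle QEX: cos(∠QEX) = (6² + 5.06² − 7²) / (2·6·5.06) = 12.6/60.72 = 0.2076, so ∠QEX = 78.02°.

Therefore, the measure of angle ∠QEX = 78.02°.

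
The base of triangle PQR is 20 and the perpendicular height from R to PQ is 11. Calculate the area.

Area = (1/2) * base * height
Area = (1/2) * 20 * 11
Area = 110

110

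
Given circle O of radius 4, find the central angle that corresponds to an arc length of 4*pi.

Arc length L = 2πr × θ/360, so θ = 360L / (2πr).
θ = 360 × 4*pi / (2π × 4)
θ = 180°
θ = 180°

180°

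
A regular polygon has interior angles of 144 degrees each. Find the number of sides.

Each interior angle of a regular n-gon is (n - 2) * 180 / n.
Setting this equal to 144:
(n - 2) * 180 / n = 144
Each exterior angle = 180 - 144 = 36 degrees.
Since exterior angles sum to 360: n = 360 / 36 = 10.

10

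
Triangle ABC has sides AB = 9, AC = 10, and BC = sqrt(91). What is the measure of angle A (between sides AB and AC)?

When all three sides of a triangle are known, the law of cosines can be rearranged to find any angle.
cos(C) = (a² + b² - c²) / (2ab) gives cos(A) = 1/2.
Taking the inverse cosine: A = 60°.

60°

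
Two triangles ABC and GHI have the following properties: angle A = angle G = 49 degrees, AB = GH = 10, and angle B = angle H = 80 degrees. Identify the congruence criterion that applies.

The given information provides:
angle A = angle G = 49 degrees, AB = GH = 10, and angle B = angle H = 80 degrees
This matches the ASA congruence theorem.
Two pairs of corresponding angles and the included side are equal (Angle-Side-Angle).

ASA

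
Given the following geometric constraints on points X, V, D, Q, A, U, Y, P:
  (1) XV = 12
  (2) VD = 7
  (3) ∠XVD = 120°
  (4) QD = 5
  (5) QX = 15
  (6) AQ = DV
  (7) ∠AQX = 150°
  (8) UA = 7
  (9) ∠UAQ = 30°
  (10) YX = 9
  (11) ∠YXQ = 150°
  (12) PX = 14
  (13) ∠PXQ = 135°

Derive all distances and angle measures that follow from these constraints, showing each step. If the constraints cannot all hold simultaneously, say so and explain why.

The constraints are consistent.

From the given relations:
  AQ = DV = 7

Step 1: From XV = 12, VD = 7, and ∠XVD = 120°, by the law of cosines:
  XD² = XV² + VD² - 2·XV·VD·cos(120°) = 144 + 49 + 84 = 277
  XD ≈ 16.64

Step 2: From XQ = 15, QA = 7, and ∠XQA = 150°, by the law of cosines:
  XA² = XQ² + QA² - 2·XQ·QA·cos(150°) = 225 + 49 + 181.9 = 455.9
  XA ≈ 21.35

Step 3: From QA = 7, AU = 7, and ∠QAU = 30°, by the law of cosines:
  QU² = QA² + AU² - 2·QA·AU·cos(30°) = 49 + 49 - 84.87 = 13.13
  QU ≈ 3.62

Step 4: From QX = 15, XY = 9, and ∠QXY = 150°, by the law of cosines:
  QY² = QX² + XY² - 2·QX·XY·cos(150°) = 225 + 81 + 233.8 = 539.8
  QY ≈ 23.23

Step 5: From QX = 15, XP = 14, and ∠QXP = 135°, by the law of cosines:
  QP² = QX² + XP² - 2·QX·XP·cos(135°) = 225 + 196 + 297 = 718
  QP ≈ 26.8

Step 6: From XA = 21.35, XQ = 15, AQ = 7, by the inverse law of cosines:
  cos(∠AXQ) = (XA² + XQ² - AQ²) / (2·XA·XQ)
  ∠AXQ = 9.43°

Step 7: From XD = 16.64, XQ = 15, DQ = 5, by the inverse law of cosines:
  cos(∠DXQ) = (XD² + XQ² - DQ²) / (2·XD·XQ)
  ∠DXQ = 17.19°

Step 8: From XD = 16.64, XV = 12, DV = 7, by the inverse law of cosines:
  cos(∠DXV) = (XD² + XV² - DV²) / (2·XD·XV)
  ∠DXV = 21.36°

Step 9: From DQ = 5, DX = 16.64, QX = 15, by the inverse law of cosines:
  cos(∠QDX) = (DQ² + DX² - QX²) / (2·DQ·DX)
  ∠QDX = 62.44°

Step 10: From DV = 7, DX = 16.64, VX = 12, by the inverse law of cosines:
  cos(∠VDX) = (DV² + DX² - VX²) / (2·DV·DX)
  ∠VDX = 38.64°

Step 11: From QA = 7, QU = 3.62, AU = 7, by the inverse law of cosines:
  cos(∠AQU) = (QA² + QU² - AU²) / (2·QA·QU)
  ∠AQU = 75°

Step 12: From QD = 5, QX = 15, DX = 16.64, by the inverse law of cosines:
  cos(∠DQX) = (QD² + QX² - DX²) / (2·QD·QX)
  ∠DQX = 100.37°

Step 13: From QP = 26.8, QX = 15, PX = 14, by the inverse law of cosines:
  cos(∠PQX) = (QP² + QX² - PX²) / (2·QP·QX)
  ∠PQX = 21.68°

Step 14: From QX = 15, QY = 23.23, XY = 9, by the inverse law of cosines:
  cos(∠XQY) = (QX² + QY² - XY²) / (2·QX·QY)
  ∠XQY = 11.17°

Step 15: From AQ = 7, AX = 21.35, QX = 15, by the inverse law of cosines:
  cos(∠QAX) = (AQ² + AX² - QX²) / (2·AQ·AX)
  ∠QAX = 20.57°

Step 16: From UA = 7, UQ = 3.62, AQ = 7, by the inverse law of cosines:
  cos(∠AUQ) = (UA² + UQ² - AQ²) / (2·UA·UQ)
  ∠AUQ = 75°

Step 17: From YQ = 23.23, YX = 9, QX = 15, by the inverse law of cosines:
  cos(∠QYX) = (YQ² + YX² - QX²) / (2·YQ·YX)
  ∠QYX = 18.83°

Step 18: From PQ = 26.8, PX = 14, QX = 15, by the inverse law of cosines:
  cos(∠QPX) = (PQ² + PX² - QX²) / (2·PQ·PX)
  ∠QPX = 23.32°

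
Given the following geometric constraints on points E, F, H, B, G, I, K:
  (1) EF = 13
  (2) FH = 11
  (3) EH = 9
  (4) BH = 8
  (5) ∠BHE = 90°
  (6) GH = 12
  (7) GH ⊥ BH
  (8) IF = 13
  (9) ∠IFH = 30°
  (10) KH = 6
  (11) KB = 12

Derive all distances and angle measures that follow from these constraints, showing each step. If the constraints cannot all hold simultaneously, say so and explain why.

The constraints are consistent.

Step 1: From EH = 9, HB = 8, and ∠EHB = 90°, by the law of cosines:
  EB² = EH² + HB² - 2·EH·HB·cos(90°) = 81 + 64 - 0 = 145
  EB = √145

Step 2: From HF = 11, FI = 13, and ∠HFI = 30°, by the law of cosines:
  HI² = HF² + FI² - 2·HF·FI·cos(30°) = 121 + 169 - 247.7 = 42.32
  HI ≈ 6.51

Step 3: From BH = 8, HG = 12, and ∠BHG = 90°, by the law of cosines:
  BG² = BH² + HG² - 2·BH·HG·cos(90°) = 64 + 144 - 0 = 208
  BG = 4·√13

Step 4: From EF = 13, EH = 9, FH = 11, by the inverse law of cosines:
  cos(∠FEH) = (EF² + EH² - FH²) / (2·EF·EH)
  ∠FEH = 56.54°

Step 5: From FE = 13, FH = 11, EH = 9, by the inverse law of cosines:
  cos(∠EFH) = (FE² + FH² - EH²) / (2·FE·FH)
  ∠EFH = 43.05°

Step 6: From HB = 8, HK = 6, BK = 12, by the inverse law of cosines:
  cos(∠BHK) = (HB² + HK² - BK²) / (2·HB·HK)
  ∠BHK = 117.28°

Step 7: From HE = 9, HF = 11, EF = 13, by the inverse law of cosines:
  cos(∠EHF) = (HE² + HF² - EF²) / (2·HE·HF)
  ∠EHF = 80.41°

Step 8: From BH = 8, BK = 12, HK = 6, by the inverse law of cosines:
  cos(∠HBK) = (BH² + BK² - HK²) / (2·BH·BK)
  ∠HBK = 26.38°

Step 9: From KB = 12, KH = 6, BH = 8, by the inverse law of cosines:
  cos(∠BKH) = (KB² + KH² - BH²) / (2·KB·KH)
  ∠BKH = 36.34°

Step 10: From EB = √145, EH = 9, BH = 8, by the inverse law of cosines:
  cos(∠BEH) = (EB² + EH² - BH²) / (2·EB·EH)
  ∠BEH = 41.63°

Step 11: From HF = 11, HI = 6.51, FI = 13, by the inverse law of cosines:
  cos(∠FHI) = (HF² + HI² - FI²) / (2·HF·HI)
  ∠FHI = 92.28°

Step 12: From BE = √145, BH = 8, EH = 9, by the inverse law of cosines:
  cos(∠EBH) = (BE² + BH² - EH²) / (2·BE·BH)
  ∠EBH = 48.37°

Step 13: From BG = 4·√13, BH = 8, GH = 12, by the inverse law of cosines:
  cos(∠GBH) = (BG² + BH² - GH²) / (2·BG·BH)
  ∠GBH = 56.31°

Step 14: From GB = 4·√13, GH = 12, BH = 8, by the inverse law of cosines:
  cos(∠BGH) = (GB² + GH² - BH²) / (2·GB·GH)
  ∠BGH = 33.69°

Step 15: From IF = 13, IH = 6.51, FH = 11, by the inverse law of cosines:
  cos(∠FIH) = (IF² + IH² - FH²) / (2·IF·IH)
  ∠FIH = 57.72°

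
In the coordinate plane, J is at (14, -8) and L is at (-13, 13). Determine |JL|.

d = sqrt((-13 - 14)^2 + (13 - -8)^2)
d = sqrt(-27^2 + 21^2)
d = sqrt(729 + 441)
d = sqrt(1170) = 3*sqrt(130)

3*sqrt(130)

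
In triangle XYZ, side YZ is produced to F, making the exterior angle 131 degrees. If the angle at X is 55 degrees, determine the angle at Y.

angle Y = 131 - 55 = 76 degrees (exterior angle theorem).

76 degrees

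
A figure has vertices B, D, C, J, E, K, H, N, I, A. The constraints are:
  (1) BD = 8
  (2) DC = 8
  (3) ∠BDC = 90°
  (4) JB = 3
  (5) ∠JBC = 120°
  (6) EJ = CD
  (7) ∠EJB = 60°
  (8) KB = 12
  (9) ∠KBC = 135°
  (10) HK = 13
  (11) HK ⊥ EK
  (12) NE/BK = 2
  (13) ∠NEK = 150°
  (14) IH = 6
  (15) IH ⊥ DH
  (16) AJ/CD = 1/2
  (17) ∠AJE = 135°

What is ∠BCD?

Step 1: By the law of cosines on triangle CDB: CB² = 8² + 8² − 2·8·8·cos(90°) = 128, so CB = 8·√2.
Step 2: By the inverse law of cosines on triangle BCD: cos(∠BCD) = ((8·√2)² + 8² − 8²) / (2·8·√2·8) = 128/181.02 = 0.7071, so ∠BCD = 45°.

Therefore, the measure of angle ∠BCD = 45°.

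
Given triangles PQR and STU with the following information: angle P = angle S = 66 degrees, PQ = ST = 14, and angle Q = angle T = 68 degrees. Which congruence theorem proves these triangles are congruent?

Consider the given information: angle P = angle S = 66 degrees, PQ = ST = 14, and angle Q = angle T = 68 degrees
This is not AAS or HL: AAS requires two angles and a non-included side. HL only applies to right triangles with matching hypotenuse and leg.
The correct criterion is ASA. Two pairs of corresponding angles and the included side are equal (Angle-Side-Angle).

ASA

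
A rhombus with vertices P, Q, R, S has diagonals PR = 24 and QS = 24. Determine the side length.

In a rhombus, the diagonals bisect each other perpendicularly, creating four congruent right triangles.
Each triangle has legs 12 (half of 24) and 12 (half of 24).
The hypotenuse of each right triangle is a side of the rhombus:
side = sqrt(12^2 + 12^2) = sqrt(288) = 12*sqrt(2)

12*sqrt(2)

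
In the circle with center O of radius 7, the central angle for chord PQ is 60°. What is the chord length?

Chord = 2(7) sin(30°) = 7

7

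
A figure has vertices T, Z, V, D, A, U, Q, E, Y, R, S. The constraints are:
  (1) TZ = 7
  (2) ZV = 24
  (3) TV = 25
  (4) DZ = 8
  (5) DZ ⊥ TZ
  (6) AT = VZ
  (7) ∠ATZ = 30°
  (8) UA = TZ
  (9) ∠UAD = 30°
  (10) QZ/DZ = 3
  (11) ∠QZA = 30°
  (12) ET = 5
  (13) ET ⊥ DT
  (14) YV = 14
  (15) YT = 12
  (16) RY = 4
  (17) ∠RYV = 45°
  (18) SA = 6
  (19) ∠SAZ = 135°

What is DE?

Step 1: By the law of cosines on triangle DZT: DT² = 8² + 7² − 2·8·7·cos(90°) = 113, so DT = √113.
Step 2: By the law of cosines on triangle DTE: DE² = √113² + 5² − 2·√113·5·cos(90°) = 138, so DE = √138.

Therefore, the length of DE = √138.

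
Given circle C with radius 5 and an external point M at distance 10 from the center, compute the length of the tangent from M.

Let T be the point of tangency. Then CT ⊥ MT (radius ⊥ tangent).
In right triangle CTM: CM² = CT² + MT²
10² = 5² + MT²
MT² = 75, MT = 5*sqrt(3)

5*sqrt(3)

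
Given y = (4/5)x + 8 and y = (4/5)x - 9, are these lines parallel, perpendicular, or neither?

Slope of line 1: m1 = 4/5
Slope of line 2: m2 = 4/5
Since m1 = m2 = 4/5, the lines are parallel.

Parallel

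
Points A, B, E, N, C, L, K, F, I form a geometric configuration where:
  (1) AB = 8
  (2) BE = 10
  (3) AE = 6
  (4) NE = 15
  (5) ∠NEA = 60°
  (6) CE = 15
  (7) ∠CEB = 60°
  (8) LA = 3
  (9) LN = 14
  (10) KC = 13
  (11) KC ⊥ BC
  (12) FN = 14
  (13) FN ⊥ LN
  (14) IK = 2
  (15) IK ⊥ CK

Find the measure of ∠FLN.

Step 1: By the law of cosines on triangle LNF: LF² = 14² + 14² − 2·14·14·cos(90°) = 392, so LF = 14·√2.
Step 2: By the inverse law of cosines on triangle FLN: cos(∠FLN) = ((14·√2)² + 14² − 14²) / (2·14·√2·14) = 392/554.37 = 0.7071, so ∠FLN = 45°.

Therefore, the measure of angle ∠FLN = 45°.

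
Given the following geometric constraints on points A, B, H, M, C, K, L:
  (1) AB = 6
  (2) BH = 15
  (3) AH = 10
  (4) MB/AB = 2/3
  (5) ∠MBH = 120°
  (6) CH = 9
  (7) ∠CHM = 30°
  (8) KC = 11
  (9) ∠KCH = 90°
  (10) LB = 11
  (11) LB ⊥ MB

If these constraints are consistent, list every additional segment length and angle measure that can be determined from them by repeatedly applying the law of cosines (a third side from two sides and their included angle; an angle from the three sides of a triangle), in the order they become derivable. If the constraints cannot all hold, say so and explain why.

The constraints are consistent. Derivable facts, in order:
After 1 step:
- HK ≈ 14.21
- HM ≈ 17.35
- ML = √137
- ∠ABH = 26.56°
- ∠AHB = 15.56°
- ∠BAH = 137.87°
After 2 steps:
- MC ≈ 10.56
- ∠BHM = 11.52°
- ∠BLM = 19.98°
- ∠BMH = 48.48°
- ∠BML = 70.02°
- ∠CHK = 50.71°
- ∠CKH = 39.29°
After 3 steps:
- ∠CMH = 25.22°
- ∠HCM = 124.78°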